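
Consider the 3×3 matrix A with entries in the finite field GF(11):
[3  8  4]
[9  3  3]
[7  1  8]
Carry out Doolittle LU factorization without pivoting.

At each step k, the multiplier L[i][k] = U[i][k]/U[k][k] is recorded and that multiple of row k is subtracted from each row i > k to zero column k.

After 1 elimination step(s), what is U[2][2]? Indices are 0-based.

U[2][2] = 6

Step 1: pivot at (0,0) is 3.
  row1 ← row1 − (3)·row0  ⇒  L[1][0]=3, U row1=(0, 1, 2)
  row2 ← row2 − (6)·row0  ⇒  L[2][0]=6, U row2=(0, 8, 6)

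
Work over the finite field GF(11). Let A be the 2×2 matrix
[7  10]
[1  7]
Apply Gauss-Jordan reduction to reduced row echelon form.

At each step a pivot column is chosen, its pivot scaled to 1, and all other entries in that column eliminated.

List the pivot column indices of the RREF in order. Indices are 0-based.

pivot columns: 0, 1

[1] R0 /= 7  ⇒  (1, 3)
     R1 -= 1·R0  ⇒  (0, 4)
[2] R1 /= 4  ⇒  (0, 1)
     R0 -= 3·R1  ⇒  (1, 0)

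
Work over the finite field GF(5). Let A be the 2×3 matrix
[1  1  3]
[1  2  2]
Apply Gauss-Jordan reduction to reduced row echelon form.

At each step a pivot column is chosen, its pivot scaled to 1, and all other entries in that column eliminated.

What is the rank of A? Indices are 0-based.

[1] R0 /= 1  ⇒  (1, 1, 3)
     R1 -= 1·R0  ⇒  (0, 1, 4)
[2] R1 /= 1  ⇒  (0, 1, 4)
     R0 -= 1·R1  ⇒  (1, 0, 4)

rank = 2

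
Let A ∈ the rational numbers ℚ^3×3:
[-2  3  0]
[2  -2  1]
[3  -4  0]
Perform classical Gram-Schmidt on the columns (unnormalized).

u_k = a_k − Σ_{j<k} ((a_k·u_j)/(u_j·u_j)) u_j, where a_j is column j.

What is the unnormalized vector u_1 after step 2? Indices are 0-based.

Step 1: u_0 = a_0 = (-2, 2, 3).
Step 2: u_1 = a_1 − (-22/17)·u_0 = (7/17, 10/17, -2/17).

u_1 = (7/17, 10/17, -2/17)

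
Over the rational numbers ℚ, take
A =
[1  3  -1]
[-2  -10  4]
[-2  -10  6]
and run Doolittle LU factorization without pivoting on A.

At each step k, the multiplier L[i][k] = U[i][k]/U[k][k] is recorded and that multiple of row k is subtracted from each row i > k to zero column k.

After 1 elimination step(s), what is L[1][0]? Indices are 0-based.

L[1][0] = -2

[col 0] pivot 1
  R1 -= -2*R0 → (0, -4, 2)  (L[1][0] := -2)
  R2 -= -2*R0 → (0, -4, 4)  (L[2][0] := -2)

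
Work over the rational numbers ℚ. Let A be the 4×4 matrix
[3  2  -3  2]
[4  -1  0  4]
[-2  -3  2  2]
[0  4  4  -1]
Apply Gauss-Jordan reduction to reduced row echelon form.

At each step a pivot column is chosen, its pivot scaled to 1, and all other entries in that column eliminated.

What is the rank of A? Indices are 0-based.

rank = 4

[1] R0 /= 3  ⇒  (1, 2/3, -1, 2/3)
     R1 -= 4·R0  ⇒  (0, -11/3, 4, 4/3)
     R2 -= -2·R0  ⇒  (0, -5/3, 0, 10/3)
[2] R1 /= -11/3  ⇒  (0, 1, -12/11, -4/11)
     R0 -= 2/3·R1  ⇒  (1, 0, -3/11, 10/11)
     R2 -= -5/3·R1  ⇒  (0, 0, -20/11, 30/11)
     R3 -= 4·R1  ⇒  (0, 0, 92/11, 5/11)
[3] R2 /= -20/11  ⇒  (0, 0, 1, -3/2)
     R0 -= -3/11·R2  ⇒  (1, 0, 0, 1/2)
     R1 -= -12/11·R2  ⇒  (0, 1, 0, -2)
     R3 -= 92/11·R2  ⇒  (0, 0, 0, 13)
[4] R3 /= 13  ⇒  (0, 0, 0, 1)
     R0 -= 1/2·R3  ⇒  (1, 0, 0, 0)
     R1 -= -2·R3  ⇒  (0, 1, 0, 0)
     R2 -= -3/2·R3  ⇒  (0, 0, 1, 0)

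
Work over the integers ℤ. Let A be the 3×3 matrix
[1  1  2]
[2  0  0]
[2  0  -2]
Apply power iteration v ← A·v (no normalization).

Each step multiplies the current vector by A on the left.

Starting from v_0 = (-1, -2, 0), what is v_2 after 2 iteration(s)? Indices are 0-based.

v_0 = (-1, -2, 0).
v_1 = A·v_0 = (-3, -2, -2).
v_2 = A·v_1 = (-9, -6, -2).

v_2 = (-9, -6, -2)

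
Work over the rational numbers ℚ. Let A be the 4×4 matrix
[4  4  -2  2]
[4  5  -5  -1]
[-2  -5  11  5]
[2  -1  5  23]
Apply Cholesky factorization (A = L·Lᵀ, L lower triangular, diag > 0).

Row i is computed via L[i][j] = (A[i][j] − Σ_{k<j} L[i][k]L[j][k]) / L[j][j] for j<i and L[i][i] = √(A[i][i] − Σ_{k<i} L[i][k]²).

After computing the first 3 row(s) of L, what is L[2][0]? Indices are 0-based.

L[2][0] = -1

Step 1: L[0][0] = √(4) = 2.
  L[1][0] = (4) / L[0][0] = 2.
Step 2: L[1][1] = √(1) = 1.
  L[2][0] = (-2) / L[0][0] = -1.
  L[2][1] = (-3) / L[1][1] = -3.
Step 3: L[2][2] = √(1) = 1.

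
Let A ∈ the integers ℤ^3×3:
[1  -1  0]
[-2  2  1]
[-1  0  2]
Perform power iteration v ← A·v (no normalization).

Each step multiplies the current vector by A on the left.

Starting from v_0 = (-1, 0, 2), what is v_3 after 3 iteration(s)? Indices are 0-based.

v_3 = (-20, 51, 27)

v_0 = (-1, 0, 2).
v_1 = A·v_0 = (-1, 4, 5).
v_2 = A·v_1 = (-5, 15, 11).
v_3 = A·v_2 = (-20, 51, 27).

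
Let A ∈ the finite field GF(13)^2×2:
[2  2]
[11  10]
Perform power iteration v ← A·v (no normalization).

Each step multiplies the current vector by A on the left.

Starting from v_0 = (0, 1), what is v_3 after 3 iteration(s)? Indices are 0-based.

v_3 = (6, 2)

v_0 = (0, 1).
v_1 = A·v_0 = (2, 10).
v_2 = A·v_1 = (11, 5).
v_3 = A·v_2 = (6, 2).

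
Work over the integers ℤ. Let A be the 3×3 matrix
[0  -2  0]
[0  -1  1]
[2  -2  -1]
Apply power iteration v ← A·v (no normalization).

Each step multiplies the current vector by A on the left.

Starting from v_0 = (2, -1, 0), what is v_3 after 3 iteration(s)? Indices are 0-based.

v_3 = (-10, -9, -10)

v_0 = (2, -1, 0).
v_1 = A·v_0 = (2, 1, 6).
v_2 = A·v_1 = (-2, 5, -4).
v_3 = A·v_2 = (-10, -9, -10).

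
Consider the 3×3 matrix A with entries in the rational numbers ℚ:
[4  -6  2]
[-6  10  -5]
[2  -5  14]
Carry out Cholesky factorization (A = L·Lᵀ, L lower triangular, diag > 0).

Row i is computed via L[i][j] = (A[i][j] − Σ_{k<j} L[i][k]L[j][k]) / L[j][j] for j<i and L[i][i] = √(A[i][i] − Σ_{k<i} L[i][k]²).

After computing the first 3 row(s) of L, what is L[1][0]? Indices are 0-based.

L[1][0] = -3

Step 1: L[0][0] = √(4) = 2.
  L[1][0] = (-6) / L[0][0] = -3.
Step 2: L[1][1] = √(1) = 1.
  L[2][0] = (2) / L[0][0] = 1.
  L[2][1] = (-2) / L[1][1] = -2.
Step 3: L[2][2] = √(9) = 3.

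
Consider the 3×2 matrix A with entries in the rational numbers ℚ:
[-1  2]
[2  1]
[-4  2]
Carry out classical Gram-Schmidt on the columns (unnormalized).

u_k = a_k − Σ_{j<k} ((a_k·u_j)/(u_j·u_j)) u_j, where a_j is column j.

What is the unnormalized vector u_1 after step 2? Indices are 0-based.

u_1 = (34/21, 37/21, 10/21)

Step 1: u_0 = a_0 = (-1, 2, -4).
Step 2: u_1 = a_1 − (-8/21)·u_0 = (34/21, 37/21, 10/21).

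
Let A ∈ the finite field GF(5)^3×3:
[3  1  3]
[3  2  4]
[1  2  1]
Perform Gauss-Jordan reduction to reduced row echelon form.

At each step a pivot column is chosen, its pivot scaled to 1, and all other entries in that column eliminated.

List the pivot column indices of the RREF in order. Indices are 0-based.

pivot columns: 0, 1

[1] R0 /= 3  ⇒  (1, 2, 1)
     R1 -= 3·R0  ⇒  (0, 1, 1)
     R2 -= 1·R0  ⇒  (0, 0, 0)
[2] R1 /= 1  ⇒  (0, 1, 1)
     R0 -= 2·R1  ⇒  (1, 0, 4)
column 2 empty below row 2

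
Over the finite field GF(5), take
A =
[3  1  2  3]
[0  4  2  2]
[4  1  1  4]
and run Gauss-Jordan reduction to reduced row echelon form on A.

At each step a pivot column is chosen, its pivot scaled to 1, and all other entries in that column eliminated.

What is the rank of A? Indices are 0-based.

step 1: normalize row 0 (÷3) = (1, 2, 4, 1)
  row 2: subtract 4×row0 = (0, 3, 0, 0)
step 2: normalize row 1 (÷4) = (0, 1, 3, 3)
  row 0: subtract 2×row1 = (1, 0, 3, 0)
  row 2: subtract 3×row1 = (0, 0, 1, 1)
step 3: normalize row 2 (÷1) = (0, 0, 1, 1)
  row 0: subtract 3×row2 = (1, 0, 0, 2)
  row 1: subtract 3×row2 = (0, 1, 0, 0)

rank = 3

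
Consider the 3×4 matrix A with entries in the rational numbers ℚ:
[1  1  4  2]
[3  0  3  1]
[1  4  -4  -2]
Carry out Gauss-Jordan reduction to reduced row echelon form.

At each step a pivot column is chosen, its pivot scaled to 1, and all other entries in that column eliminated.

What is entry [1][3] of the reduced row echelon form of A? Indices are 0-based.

M[1][3] = 4/51

pivot(0,0)=1: scale R0 → (1, 1, 4, 2)
  clear (1,0): R1 −= (3)R0 → (0, -3, -9, -5)
  clear (2,0): R2 −= (1)R0 → (0, 3, -8, -4)
pivot(1,1)=-3: scale R1 → (0, 1, 3, 5/3)
  clear (0,1): R0 −= (1)R1 → (1, 0, 1, 1/3)
  clear (2,1): R2 −= (3)R1 → (0, 0, -17, -9)
pivot(2,2)=-17: scale R2 → (0, 0, 1, 9/17)
  clear (0,2): R0 −= (1)R2 → (1, 0, 0, -10/51)
  clear (1,2): R1 −= (3)R2 → (0, 1, 0, 4/51)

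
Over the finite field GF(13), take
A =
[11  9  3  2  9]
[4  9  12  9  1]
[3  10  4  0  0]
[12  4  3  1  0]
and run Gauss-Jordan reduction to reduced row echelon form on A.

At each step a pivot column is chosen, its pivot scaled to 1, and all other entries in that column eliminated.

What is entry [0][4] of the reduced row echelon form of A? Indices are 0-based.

[1] R0 /= 11  ⇒  (1, 2, 5, 12, 2)
     R1 -= 4·R0  ⇒  (0, 1, 5, 0, 6)
     R2 -= 3·R0  ⇒  (0, 4, 2, 3, 7)
     R3 -= 12·R0  ⇒  (0, 6, 8, 0, 2)
[2] R1 /= 1  ⇒  (0, 1, 5, 0, 6)
     R0 -= 2·R1  ⇒  (1, 0, 8, 12, 3)
     R2 -= 4·R1  ⇒  (0, 0, 8, 3, 9)
     R3 -= 6·R1  ⇒  (0, 0, 4, 0, 5)
[3] R2 /= 8  ⇒  (0, 0, 1, 2, 6)
     R0 -= 8·R2  ⇒  (1, 0, 0, 9, 7)
     R1 -= 5·R2  ⇒  (0, 1, 0, 3, 2)
     R3 -= 4·R2  ⇒  (0, 0, 0, 5, 7)
[4] R3 /= 5  ⇒  (0, 0, 0, 1, 4)
     R0 -= 9·R3  ⇒  (1, 0, 0, 0, 10)
     R1 -= 3·R3  ⇒  (0, 1, 0, 0, 3)
     R2 -= 2·R3  ⇒  (0, 0, 1, 0, 11)

M[0][4] = 10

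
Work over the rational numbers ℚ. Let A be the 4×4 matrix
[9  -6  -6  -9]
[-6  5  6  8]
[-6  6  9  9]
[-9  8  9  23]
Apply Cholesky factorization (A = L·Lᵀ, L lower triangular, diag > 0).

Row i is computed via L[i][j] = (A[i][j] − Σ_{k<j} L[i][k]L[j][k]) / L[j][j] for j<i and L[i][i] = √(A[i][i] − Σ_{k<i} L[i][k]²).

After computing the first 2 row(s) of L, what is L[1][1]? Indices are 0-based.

L[1][1] = 1

Step 1: L[0][0] = √(9) = 3.
  L[1][0] = (-6) / L[0][0] = -2.
Step 2: L[1][1] = √(1) = 1.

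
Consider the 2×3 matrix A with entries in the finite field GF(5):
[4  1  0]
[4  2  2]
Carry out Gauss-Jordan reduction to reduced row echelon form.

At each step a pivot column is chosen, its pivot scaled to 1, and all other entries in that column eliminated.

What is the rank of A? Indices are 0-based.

[1] R0 /= 4  ⇒  (1, 4, 0)
     R1 -= 4·R0  ⇒  (0, 1, 2)
[2] R1 /= 1  ⇒  (0, 1, 2)
     R0 -= 4·R1  ⇒  (1, 0, 2)

rank = 2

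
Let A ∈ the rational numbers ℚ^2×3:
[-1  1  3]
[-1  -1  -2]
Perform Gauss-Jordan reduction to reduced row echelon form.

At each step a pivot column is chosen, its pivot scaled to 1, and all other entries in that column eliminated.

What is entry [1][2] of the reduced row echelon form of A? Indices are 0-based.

[1] R0 /= -1  ⇒  (1, -1, -3)
     R1 -= -1·R0  ⇒  (0, -2, -5)
[2] R1 /= -2  ⇒  (0, 1, 5/2)
     R0 -= -1·R1  ⇒  (1, 0, -1/2)

M[1][2] = 5/2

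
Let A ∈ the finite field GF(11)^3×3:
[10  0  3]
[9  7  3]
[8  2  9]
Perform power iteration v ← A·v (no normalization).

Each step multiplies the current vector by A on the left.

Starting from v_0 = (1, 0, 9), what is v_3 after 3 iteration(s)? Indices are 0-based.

v_3 = (10, 2, 7)

v_0 = (1, 0, 9).
v_1 = A·v_0 = (4, 3, 1).
v_2 = A·v_1 = (10, 5, 3).
v_3 = A·v_2 = (10, 2, 7).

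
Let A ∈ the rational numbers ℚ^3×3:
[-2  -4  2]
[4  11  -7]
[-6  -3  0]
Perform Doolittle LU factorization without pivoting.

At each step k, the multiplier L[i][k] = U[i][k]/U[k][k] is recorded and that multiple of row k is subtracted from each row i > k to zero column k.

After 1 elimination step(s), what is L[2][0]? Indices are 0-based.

Step 1: pivot at (0,0) is -2.
  row1 ← row1 − (-2)·row0  ⇒  L[1][0]=-2, U row1=(0, 3, -3)
  row2 ← row2 − (3)·row0  ⇒  L[2][0]=3, U row2=(0, 9, -6)

L[2][0] = 3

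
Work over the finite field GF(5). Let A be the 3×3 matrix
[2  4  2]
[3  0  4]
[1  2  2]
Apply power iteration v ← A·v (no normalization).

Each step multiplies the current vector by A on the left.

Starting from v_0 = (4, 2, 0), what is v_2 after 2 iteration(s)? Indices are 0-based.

v_0 = (4, 2, 0).
v_1 = A·v_0 = (1, 2, 3).
v_2 = A·v_1 = (1, 0, 1).

v_2 = (1, 0, 1)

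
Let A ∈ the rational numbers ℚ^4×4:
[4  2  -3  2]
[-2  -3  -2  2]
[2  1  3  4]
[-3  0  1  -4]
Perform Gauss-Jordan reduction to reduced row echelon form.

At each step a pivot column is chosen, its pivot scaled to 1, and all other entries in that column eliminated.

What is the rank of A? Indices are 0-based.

rank = 4

step 1: normalize row 0 (÷4) = (1, 1/2, -3/4, 1/2)
  row 1: subtract -2×row0 = (0, -2, -7/2, 3)
  row 2: subtract 2×row0 = (0, 0, 9/2, 3)
  row 3: subtract -3×row0 = (0, 3/2, -5/4, -5/2)
step 2: normalize row 1 (÷-2) = (0, 1, 7/4, -3/2)
  row 0: subtract 1/2×row1 = (1, 0, -13/8, 5/4)
  row 3: subtract 3/2×row1 = (0, 0, -31/8, -1/4)
step 3: normalize row 2 (÷9/2) = (0, 0, 1, 2/3)
  row 0: subtract -13/8×row2 = (1, 0, 0, 7/3)
  row 1: subtract 7/4×row2 = (0, 1, 0, -8/3)
  row 3: subtract -31/8×row2 = (0, 0, 0, 7/3)
step 4: normalize row 3 (÷7/3) = (0, 0, 0, 1)
  row 0: subtract 7/3×row3 = (1, 0, 0, 0)
  row 1: subtract -8/3×row3 = (0, 1, 0, 0)
  row 2: subtract 2/3×row3 = (0, 0, 1, 0)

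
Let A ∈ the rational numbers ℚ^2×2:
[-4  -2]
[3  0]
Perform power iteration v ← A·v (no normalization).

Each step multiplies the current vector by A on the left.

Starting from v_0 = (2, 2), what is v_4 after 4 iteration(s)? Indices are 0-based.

v_0 = (2, 2).
v_1 = A·v_0 = (-12, 6).
v_2 = A·v_1 = (36, -36).
v_3 = A·v_2 = (-72, 108).
v_4 = A·v_3 = (72, -216).

v_4 = (72, -216)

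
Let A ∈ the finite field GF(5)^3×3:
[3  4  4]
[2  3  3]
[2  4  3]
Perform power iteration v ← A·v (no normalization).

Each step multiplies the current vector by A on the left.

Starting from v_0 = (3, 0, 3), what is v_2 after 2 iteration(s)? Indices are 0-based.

v_0 = (3, 0, 3).
v_1 = A·v_0 = (1, 0, 0).
v_2 = A·v_1 = (3, 2, 2).

v_2 = (3, 2, 2)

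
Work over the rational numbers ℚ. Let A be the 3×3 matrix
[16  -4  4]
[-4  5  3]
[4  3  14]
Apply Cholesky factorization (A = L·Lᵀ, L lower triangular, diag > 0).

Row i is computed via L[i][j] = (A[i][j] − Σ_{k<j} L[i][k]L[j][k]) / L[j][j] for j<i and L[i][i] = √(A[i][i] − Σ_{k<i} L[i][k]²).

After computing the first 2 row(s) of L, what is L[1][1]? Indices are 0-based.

L[1][1] = 2

Step 1: L[0][0] = √(16) = 4.
  L[1][0] = (-4) / L[0][0] = -1.
Step 2: L[1][1] = √(4) = 2.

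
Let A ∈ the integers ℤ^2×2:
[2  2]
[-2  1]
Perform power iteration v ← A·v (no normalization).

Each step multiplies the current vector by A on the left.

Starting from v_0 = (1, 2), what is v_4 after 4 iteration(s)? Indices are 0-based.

v_0 = (1, 2).
v_1 = A·v_0 = (6, 0).
v_2 = A·v_1 = (12, -12).
v_3 = A·v_2 = (0, -36).
v_4 = A·v_3 = (-72, -36).

v_4 = (-72, -36)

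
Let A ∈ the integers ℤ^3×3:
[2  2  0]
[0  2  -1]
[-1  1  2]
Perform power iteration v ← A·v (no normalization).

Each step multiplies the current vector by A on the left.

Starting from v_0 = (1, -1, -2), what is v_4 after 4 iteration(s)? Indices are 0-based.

v_4 = (72, 66, -24)

v_0 = (1, -1, -2).
v_1 = A·v_0 = (0, 0, -6).
v_2 = A·v_1 = (0, 6, -12).
v_3 = A·v_2 = (12, 24, -18).
v_4 = A·v_3 = (72, 66, -24).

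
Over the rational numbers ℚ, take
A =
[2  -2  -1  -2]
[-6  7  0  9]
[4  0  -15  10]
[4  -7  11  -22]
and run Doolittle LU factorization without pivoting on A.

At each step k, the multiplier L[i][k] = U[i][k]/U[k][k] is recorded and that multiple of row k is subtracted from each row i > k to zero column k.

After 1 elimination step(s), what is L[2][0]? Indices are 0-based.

[col 0] pivot 2
  R1 -= -3*R0 → (0, 1, -3, 3)  (L[1][0] := -3)
  R2 -= 2*R0 → (0, 4, -13, 14)  (L[2][0] := 2)
  R3 -= 2*R0 → (0, -3, 13, -18)  (L[3][0] := 2)

L[2][0] = 2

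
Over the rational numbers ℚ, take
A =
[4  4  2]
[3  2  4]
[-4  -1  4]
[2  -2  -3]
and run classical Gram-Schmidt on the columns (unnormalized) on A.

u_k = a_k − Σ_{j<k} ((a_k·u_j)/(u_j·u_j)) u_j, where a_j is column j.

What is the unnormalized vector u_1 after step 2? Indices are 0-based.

u_1 = (92/45, 8/15, 43/45, -134/45)

Step 1: u_0 = a_0 = (4, 3, -4, 2).
Step 2: u_1 = a_1 − (22/45)·u_0 = (92/45, 8/15, 43/45, -134/45).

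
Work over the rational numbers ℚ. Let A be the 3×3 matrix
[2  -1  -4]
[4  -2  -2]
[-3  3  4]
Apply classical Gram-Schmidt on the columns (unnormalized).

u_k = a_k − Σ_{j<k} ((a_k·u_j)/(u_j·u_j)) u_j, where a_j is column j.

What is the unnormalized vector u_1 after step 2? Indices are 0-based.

Step 1: u_0 = a_0 = (2, 4, -3).
Step 2: u_1 = a_1 − (-19/29)·u_0 = (9/29, 18/29, 30/29).

u_1 = (9/29, 18/29, 30/29)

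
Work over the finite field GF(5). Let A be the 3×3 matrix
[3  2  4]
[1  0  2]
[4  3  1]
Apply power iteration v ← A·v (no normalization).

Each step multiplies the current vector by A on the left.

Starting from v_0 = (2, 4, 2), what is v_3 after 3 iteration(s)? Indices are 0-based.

v_0 = (2, 4, 2).
v_1 = A·v_0 = (2, 1, 2).
v_2 = A·v_1 = (1, 1, 3).
v_3 = A·v_2 = (2, 2, 0).

v_3 = (2, 2, 0)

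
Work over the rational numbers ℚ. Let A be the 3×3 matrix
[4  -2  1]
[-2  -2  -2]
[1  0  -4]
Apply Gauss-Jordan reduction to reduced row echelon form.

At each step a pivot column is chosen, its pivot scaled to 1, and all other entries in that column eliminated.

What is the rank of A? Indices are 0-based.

rank = 3

[1] R0 /= 4  ⇒  (1, -1/2, 1/4)
     R1 -= -2·R0  ⇒  (0, -3, -3/2)
     R2 -= 1·R0  ⇒  (0, 1/2, -17/4)
[2] R1 /= -3  ⇒  (0, 1, 1/2)
     R0 -= -1/2·R1  ⇒  (1, 0, 1/2)
     R2 -= 1/2·R1  ⇒  (0, 0, -9/2)
[3] R2 /= -9/2  ⇒  (0, 0, 1)
     R0 -= 1/2·R2  ⇒  (1, 0, 0)
     R1 -= 1/2·R2  ⇒  (0, 1, 0)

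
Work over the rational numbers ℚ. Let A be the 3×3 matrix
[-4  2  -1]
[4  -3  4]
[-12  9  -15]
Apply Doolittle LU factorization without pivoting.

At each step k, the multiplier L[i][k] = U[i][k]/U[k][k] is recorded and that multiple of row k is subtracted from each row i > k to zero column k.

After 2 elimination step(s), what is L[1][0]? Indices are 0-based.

k=0: U[0][0]=-4
  eliminate (1,0): mult=-1, new row 1: (0, -1, 3); set L[1][0]=-1
  eliminate (2,0): mult=3, new row 2: (0, 3, -12); set L[2][0]=3
k=1: U[1][1]=-1
  eliminate (2,1): mult=-3, new row 2: (0, 0, -3); set L[2][1]=-3

L[1][0] = -1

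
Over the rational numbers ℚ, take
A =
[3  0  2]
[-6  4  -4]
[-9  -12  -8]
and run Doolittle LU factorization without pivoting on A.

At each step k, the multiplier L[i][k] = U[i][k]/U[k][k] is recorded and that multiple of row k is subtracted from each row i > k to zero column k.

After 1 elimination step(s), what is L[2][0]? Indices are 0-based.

L[2][0] = -3

Step 1: pivot at (0,0) is 3.
  row1 ← row1 − (-2)·row0  ⇒  L[1][0]=-2, U row1=(0, 4, 0)
  row2 ← row2 − (-3)·row0  ⇒  L[2][0]=-3, U row2=(0, -12, -2)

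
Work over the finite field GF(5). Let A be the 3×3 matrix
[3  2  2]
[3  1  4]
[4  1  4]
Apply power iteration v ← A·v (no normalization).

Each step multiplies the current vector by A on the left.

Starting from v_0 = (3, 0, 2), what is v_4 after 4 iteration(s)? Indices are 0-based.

v_0 = (3, 0, 2).
v_1 = A·v_0 = (3, 2, 0).
v_2 = A·v_1 = (3, 1, 4).
v_3 = A·v_2 = (4, 1, 4).
v_4 = A·v_3 = (2, 4, 3).

v_4 = (2, 4, 3)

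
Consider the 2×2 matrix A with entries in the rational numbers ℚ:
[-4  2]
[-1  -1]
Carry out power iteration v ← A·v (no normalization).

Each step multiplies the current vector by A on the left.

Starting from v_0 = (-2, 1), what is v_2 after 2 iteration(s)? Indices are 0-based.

v_2 = (-38, -11)

v_0 = (-2, 1).
v_1 = A·v_0 = (10, 1).
v_2 = A·v_1 = (-38, -11).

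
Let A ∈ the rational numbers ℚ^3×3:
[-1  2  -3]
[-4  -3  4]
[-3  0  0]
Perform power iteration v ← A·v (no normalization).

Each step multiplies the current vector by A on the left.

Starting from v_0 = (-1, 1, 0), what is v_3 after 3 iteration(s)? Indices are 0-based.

v_3 = (31, 13, 30)

v_0 = (-1, 1, 0).
v_1 = A·v_0 = (3, 1, 3).
v_2 = A·v_1 = (-10, -3, -9).
v_3 = A·v_2 = (31, 13, 30).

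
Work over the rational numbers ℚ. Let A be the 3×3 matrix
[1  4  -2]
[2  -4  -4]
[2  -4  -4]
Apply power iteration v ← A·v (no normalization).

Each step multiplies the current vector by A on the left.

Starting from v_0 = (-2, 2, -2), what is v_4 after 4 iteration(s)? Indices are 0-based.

v_4 = (-718, 3508, 3508)

v_0 = (-2, 2, -2).
v_1 = A·v_0 = (10, -4, -4).
v_2 = A·v_1 = (2, 52, 52).
v_3 = A·v_2 = (106, -412, -412).
v_4 = A·v_3 = (-718, 3508, 3508).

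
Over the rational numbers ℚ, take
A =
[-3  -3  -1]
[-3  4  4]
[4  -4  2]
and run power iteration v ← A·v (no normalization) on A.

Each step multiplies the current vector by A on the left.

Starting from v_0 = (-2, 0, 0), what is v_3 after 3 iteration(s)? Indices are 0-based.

v_3 = (178, -84, -40)

v_0 = (-2, 0, 0).
v_1 = A·v_0 = (6, 6, -8).
v_2 = A·v_1 = (-28, -26, -16).
v_3 = A·v_2 = (178, -84, -40).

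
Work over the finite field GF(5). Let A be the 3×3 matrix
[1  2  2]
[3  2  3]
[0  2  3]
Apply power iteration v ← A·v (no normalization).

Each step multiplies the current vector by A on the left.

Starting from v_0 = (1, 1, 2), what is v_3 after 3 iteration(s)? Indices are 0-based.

v_0 = (1, 1, 2).
v_1 = A·v_0 = (2, 1, 3).
v_2 = A·v_1 = (0, 2, 1).
v_3 = A·v_2 = (1, 2, 2).

v_3 = (1, 2, 2)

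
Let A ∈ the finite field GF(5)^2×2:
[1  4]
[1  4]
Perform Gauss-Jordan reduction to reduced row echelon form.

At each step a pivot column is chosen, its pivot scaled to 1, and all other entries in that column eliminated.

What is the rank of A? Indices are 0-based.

step 1: normalize row 0 (÷1) = (1, 4)
  row 1: subtract 1×row0 = (0, 0)
skip col 1 (zero from row 1)

rank = 1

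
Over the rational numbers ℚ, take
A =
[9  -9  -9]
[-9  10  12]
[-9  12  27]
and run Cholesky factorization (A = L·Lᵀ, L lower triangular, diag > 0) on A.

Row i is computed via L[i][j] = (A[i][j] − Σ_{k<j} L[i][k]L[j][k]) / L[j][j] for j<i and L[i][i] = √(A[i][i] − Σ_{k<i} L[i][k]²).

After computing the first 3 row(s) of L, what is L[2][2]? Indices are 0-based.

L[2][2] = 3

Step 1: L[0][0] = √(9) = 3.
  L[1][0] = (-9) / L[0][0] = -3.
Step 2: L[1][1] = √(1) = 1.
  L[2][0] = (-9) / L[0][0] = -3.
  L[2][1] = (3) / L[1][1] = 3.
Step 3: L[2][2] = √(9) = 3.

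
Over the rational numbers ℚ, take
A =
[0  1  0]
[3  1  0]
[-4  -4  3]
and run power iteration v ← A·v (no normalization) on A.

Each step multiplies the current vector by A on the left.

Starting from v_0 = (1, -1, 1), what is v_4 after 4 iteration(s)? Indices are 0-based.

v_0 = (1, -1, 1).
v_1 = A·v_0 = (-1, 2, 3).
v_2 = A·v_1 = (2, -1, 5).
v_3 = A·v_2 = (-1, 5, 11).
v_4 = A·v_3 = (5, 2, 17).

v_4 = (5, 2, 17)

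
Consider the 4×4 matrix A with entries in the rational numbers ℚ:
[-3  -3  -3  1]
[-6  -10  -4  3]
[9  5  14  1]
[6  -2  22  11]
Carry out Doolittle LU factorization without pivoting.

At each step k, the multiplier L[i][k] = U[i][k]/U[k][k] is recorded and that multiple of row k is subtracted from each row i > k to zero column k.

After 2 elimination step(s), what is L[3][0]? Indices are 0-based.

[col 0] pivot -3
  R1 -= 2*R0 → (0, -4, 2, 1)  (L[1][0] := 2)
  R2 -= -3*R0 → (0, -4, 5, 4)  (L[2][0] := -3)
  R3 -= -2*R0 → (0, -8, 16, 13)  (L[3][0] := -2)
[col 1] pivot -4
  R2 -= 1*R1 → (0, 0, 3, 3)  (L[2][1] := 1)
  R3 -= 2*R1 → (0, 0, 12, 11)  (L[3][1] := 2)

L[3][0] = -2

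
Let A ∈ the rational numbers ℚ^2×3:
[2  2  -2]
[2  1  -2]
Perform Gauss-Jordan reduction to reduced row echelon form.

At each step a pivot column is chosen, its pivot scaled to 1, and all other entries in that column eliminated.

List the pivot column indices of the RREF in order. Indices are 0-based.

pivot(0,0)=2: scale R0 → (1, 1, -1)
  clear (1,0): R1 −= (2)R0 → (0, -1, 0)
pivot(1,1)=-1: scale R1 → (0, 1, 0)
  clear (0,1): R0 −= (1)R1 → (1, 0, -1)

pivot columns: 0, 1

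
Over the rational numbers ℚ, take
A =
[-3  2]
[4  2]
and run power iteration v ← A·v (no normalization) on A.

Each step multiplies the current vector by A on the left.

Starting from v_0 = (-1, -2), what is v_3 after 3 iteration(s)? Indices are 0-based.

v_0 = (-1, -2).
v_1 = A·v_0 = (-1, -8).
v_2 = A·v_1 = (-13, -20).
v_3 = A·v_2 = (-1, -92).

v_3 = (-1, -92)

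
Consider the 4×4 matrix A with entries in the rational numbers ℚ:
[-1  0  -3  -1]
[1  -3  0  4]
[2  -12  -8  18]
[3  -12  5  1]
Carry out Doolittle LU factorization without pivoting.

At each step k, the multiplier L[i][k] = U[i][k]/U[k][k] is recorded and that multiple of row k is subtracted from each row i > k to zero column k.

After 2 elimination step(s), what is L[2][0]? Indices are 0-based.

[col 0] pivot -1
  R1 -= -1*R0 → (0, -3, -3, 3)  (L[1][0] := -1)
  R2 -= -2*R0 → (0, -12, -14, 16)  (L[2][0] := -2)
  R3 -= -3*R0 → (0, -12, -4, -2)  (L[3][0] := -3)
[col 1] pivot -3
  R2 -= 4*R1 → (0, 0, -2, 4)  (L[2][1] := 4)
  R3 -= 4*R1 → (0, 0, 8, -14)  (L[3][1] := 4)

L[2][0] = -2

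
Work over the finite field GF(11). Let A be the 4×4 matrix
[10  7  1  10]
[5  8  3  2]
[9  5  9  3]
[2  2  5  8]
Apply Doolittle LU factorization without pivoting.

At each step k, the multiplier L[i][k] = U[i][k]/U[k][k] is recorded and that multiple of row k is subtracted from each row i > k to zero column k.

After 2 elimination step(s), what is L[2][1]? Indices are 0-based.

L[2][1] = 9

Step 1: pivot at (0,0) is 10.
  row1 ← row1 − (6)·row0  ⇒  L[1][0]=6, U row1=(0, 10, 8, 8)
  row2 ← row2 − (2)·row0  ⇒  L[2][0]=2, U row2=(0, 2, 7, 5)
  row3 ← row3 − (9)·row0  ⇒  L[3][0]=9, U row3=(0, 5, 7, 6)
Step 2: pivot at (1,1) is 10.
  row2 ← row2 − (9)·row1  ⇒  L[2][1]=9, U row2=(0, 0, 1, 10)
  row3 ← row3 − (6)·row1  ⇒  L[3][1]=6, U row3=(0, 0, 3, 2)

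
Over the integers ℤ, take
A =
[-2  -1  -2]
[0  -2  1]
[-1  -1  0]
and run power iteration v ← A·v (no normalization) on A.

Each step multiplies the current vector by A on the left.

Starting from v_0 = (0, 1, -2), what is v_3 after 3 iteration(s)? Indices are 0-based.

v_0 = (0, 1, -2).
v_1 = A·v_0 = (3, -4, -1).
v_2 = A·v_1 = (0, 7, 1).
v_3 = A·v_2 = (-9, -13, -7).

v_3 = (-9, -13, -7)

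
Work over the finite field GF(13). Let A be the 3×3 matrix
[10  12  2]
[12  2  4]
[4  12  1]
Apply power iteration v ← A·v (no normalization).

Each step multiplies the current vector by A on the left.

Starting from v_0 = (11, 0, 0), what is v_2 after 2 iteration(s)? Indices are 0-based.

v_2 = (3, 5, 1)

v_0 = (11, 0, 0).
v_1 = A·v_0 = (6, 2, 5).
v_2 = A·v_1 = (3, 5, 1).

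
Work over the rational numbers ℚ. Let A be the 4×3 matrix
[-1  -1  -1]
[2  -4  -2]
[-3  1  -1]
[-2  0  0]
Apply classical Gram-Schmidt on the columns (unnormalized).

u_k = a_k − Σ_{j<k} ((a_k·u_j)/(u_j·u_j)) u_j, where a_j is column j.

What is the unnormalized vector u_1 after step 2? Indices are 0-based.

u_1 = (-14/9, -26/9, -2/3, -10/9)

Step 1: u_0 = a_0 = (-1, 2, -3, -2).
Step 2: u_1 = a_1 − (-5/9)·u_0 = (-14/9, -26/9, -2/3, -10/9).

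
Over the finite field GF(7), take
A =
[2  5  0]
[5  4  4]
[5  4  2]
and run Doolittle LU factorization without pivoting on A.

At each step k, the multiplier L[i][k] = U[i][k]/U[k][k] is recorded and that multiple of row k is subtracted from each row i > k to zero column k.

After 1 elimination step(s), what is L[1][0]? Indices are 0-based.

L[1][0] = 6

[col 0] pivot 2
  R1 -= 6*R0 → (0, 2, 4)  (L[1][0] := 6)
  R2 -= 6*R0 → (0, 2, 2)  (L[2][0] := 6)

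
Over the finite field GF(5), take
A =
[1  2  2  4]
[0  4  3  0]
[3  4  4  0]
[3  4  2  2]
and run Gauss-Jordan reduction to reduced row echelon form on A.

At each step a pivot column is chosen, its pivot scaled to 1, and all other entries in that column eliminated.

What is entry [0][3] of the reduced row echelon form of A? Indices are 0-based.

pivot(0,0)=1: scale R0 → (1, 2, 2, 4)
  clear (2,0): R2 −= (3)R0 → (0, 3, 3, 3)
  clear (3,0): R3 −= (3)R0 → (0, 3, 1, 0)
pivot(1,1)=4: scale R1 → (0, 1, 2, 0)
  clear (0,1): R0 −= (2)R1 → (1, 0, 3, 4)
  clear (2,1): R2 −= (3)R1 → (0, 0, 2, 3)
  clear (3,1): R3 −= (3)R1 → (0, 0, 0, 0)
pivot(2,2)=2: scale R2 → (0, 0, 1, 4)
  clear (0,2): R0 −= (3)R2 → (1, 0, 0, 2)
  clear (1,2): R1 −= (2)R2 → (0, 1, 0, 2)
col 3: no nonzero at/below row 3; advance.

M[0][3] = 2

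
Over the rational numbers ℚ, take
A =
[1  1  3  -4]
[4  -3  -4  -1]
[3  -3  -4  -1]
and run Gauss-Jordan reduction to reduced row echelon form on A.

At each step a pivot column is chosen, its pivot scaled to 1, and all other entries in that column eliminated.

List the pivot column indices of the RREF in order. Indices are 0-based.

pivot columns: 0, 1, 2

step 1: normalize row 0 (÷1) = (1, 1, 3, -4)
  row 1: subtract 4×row0 = (0, -7, -16, 15)
  row 2: subtract 3×row0 = (0, -6, -13, 11)
step 2: normalize row 1 (÷-7) = (0, 1, 16/7, -15/7)
  row 0: subtract 1×row1 = (1, 0, 5/7, -13/7)
  row 2: subtract -6×row1 = (0, 0, 5/7, -13/7)
step 3: normalize row 2 (÷5/7) = (0, 0, 1, -13/5)
  row 0: subtract 5/7×row2 = (1, 0, 0, 0)
  row 1: subtract 16/7×row2 = (0, 1, 0, 19/5)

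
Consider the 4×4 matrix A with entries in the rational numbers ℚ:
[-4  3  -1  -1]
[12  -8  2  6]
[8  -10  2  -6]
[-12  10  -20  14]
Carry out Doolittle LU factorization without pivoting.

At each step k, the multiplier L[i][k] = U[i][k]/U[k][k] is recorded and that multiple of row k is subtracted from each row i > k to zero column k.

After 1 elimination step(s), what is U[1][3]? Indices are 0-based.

Step 1: pivot at (0,0) is -4.
  row1 ← row1 − (-3)·row0  ⇒  L[1][0]=-3, U row1=(0, 1, -1, 3)
  row2 ← row2 − (-2)·row0  ⇒  L[2][0]=-2, U row2=(0, -4, 0, -8)
  row3 ← row3 − (3)·row0  ⇒  L[3][0]=3, U row3=(0, 1, -17, 17)

U[1][3] = 3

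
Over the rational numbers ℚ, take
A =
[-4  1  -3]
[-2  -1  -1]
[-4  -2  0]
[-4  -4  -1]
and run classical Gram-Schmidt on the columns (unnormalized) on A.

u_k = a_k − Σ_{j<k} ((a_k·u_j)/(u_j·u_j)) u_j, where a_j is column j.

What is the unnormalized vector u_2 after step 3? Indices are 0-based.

Step 1: u_0 = a_0 = (-4, -2, -4, -4).
Step 2: u_1 = a_1 − (11/26)·u_0 = (35/13, -2/13, -4/13, -30/13).
Step 3: u_2 = a_2 − (9/26)·u_0 − (-73/165)·u_1 = (-14/33, -62/165, 206/165, -7/11).

u_2 = (-14/33, -62/165, 206/165, -7/11)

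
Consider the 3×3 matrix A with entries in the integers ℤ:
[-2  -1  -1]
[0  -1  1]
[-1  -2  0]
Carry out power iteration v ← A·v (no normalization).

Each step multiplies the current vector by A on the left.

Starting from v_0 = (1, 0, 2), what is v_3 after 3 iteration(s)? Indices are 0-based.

v_3 = (-11, 3, -1)

v_0 = (1, 0, 2).
v_1 = A·v_0 = (-4, 2, -1).
v_2 = A·v_1 = (7, -3, 0).
v_3 = A·v_2 = (-11, 3, -1).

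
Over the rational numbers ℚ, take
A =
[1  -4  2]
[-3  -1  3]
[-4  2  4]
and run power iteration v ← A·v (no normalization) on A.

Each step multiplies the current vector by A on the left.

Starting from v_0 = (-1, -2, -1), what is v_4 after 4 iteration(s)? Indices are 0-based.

v_4 = (-107, -515, -800)

v_0 = (-1, -2, -1).
v_1 = A·v_0 = (5, 2, -4).
v_2 = A·v_1 = (-11, -29, -32).
v_3 = A·v_2 = (41, -34, -142).
v_4 = A·v_3 = (-107, -515, -800).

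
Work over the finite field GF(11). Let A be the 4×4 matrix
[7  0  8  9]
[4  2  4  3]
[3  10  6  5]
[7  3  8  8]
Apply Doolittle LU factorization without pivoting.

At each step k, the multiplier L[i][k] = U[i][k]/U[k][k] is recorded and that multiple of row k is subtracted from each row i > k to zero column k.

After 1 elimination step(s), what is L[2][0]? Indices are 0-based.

L[2][0] = 2

Step 1: pivot at (0,0) is 7.
  row1 ← row1 − (10)·row0  ⇒  L[1][0]=10, U row1=(0, 2, 1, 1)
  row2 ← row2 − (2)·row0  ⇒  L[2][0]=2, U row2=(0, 10, 1, 9)
  row3 ← row3 − (1)·row0  ⇒  L[3][0]=1, U row3=(0, 3, 0, 10)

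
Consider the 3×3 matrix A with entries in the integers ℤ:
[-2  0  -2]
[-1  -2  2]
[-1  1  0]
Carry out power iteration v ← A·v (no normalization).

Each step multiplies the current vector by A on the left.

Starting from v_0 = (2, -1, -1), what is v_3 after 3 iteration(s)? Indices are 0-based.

v_3 = (-20, -10, -10)

v_0 = (2, -1, -1).
v_1 = A·v_0 = (-2, -2, -3).
v_2 = A·v_1 = (10, 0, 0).
v_3 = A·v_2 = (-20, -10, -10).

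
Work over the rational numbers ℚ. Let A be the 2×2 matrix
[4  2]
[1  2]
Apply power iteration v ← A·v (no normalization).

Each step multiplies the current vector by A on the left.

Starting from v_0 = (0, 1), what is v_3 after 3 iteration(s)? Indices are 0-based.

v_0 = (0, 1).
v_1 = A·v_0 = (2, 2).
v_2 = A·v_1 = (12, 6).
v_3 = A·v_2 = (60, 24).

v_3 = (60, 24)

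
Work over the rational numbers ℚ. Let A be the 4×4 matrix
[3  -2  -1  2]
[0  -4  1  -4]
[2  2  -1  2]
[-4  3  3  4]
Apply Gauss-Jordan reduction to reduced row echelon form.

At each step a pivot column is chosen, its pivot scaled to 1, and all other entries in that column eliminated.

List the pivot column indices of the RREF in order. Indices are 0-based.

[1] R0 /= 3  ⇒  (1, -2/3, -1/3, 2/3)
     R2 -= 2·R0  ⇒  (0, 10/3, -1/3, 2/3)
     R3 -= -4·R0  ⇒  (0, 1/3, 5/3, 20/3)
[2] R1 /= -4  ⇒  (0, 1, -1/4, 1)
     R0 -= -2/3·R1  ⇒  (1, 0, -1/2, 4/3)
     R2 -= 10/3·R1  ⇒  (0, 0, 1/2, -8/3)
     R3 -= 1/3·R1  ⇒  (0, 0, 7/4, 19/3)
[3] R2 /= 1/2  ⇒  (0, 0, 1, -16/3)
     R0 -= -1/2·R2  ⇒  (1, 0, 0, -4/3)
     R1 -= -1/4·R2  ⇒  (0, 1, 0, -1/3)
     R3 -= 7/4·R2  ⇒  (0, 0, 0, 47/3)
[4] R3 /= 47/3  ⇒  (0, 0, 0, 1)
     R0 -= -4/3·R3  ⇒  (1, 0, 0, 0)
     R1 -= -1/3·R3  ⇒  (0, 1, 0, 0)
     R2 -= -16/3·R3  ⇒  (0, 0, 1, 0)

pivot columns: 0, 1, 2, 3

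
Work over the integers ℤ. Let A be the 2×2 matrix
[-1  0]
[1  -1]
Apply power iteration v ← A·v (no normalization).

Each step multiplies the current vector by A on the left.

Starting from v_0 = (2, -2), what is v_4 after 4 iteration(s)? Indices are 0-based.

v_4 = (2, -10)

v_0 = (2, -2).
v_1 = A·v_0 = (-2, 4).
v_2 = A·v_1 = (2, -6).
v_3 = A·v_2 = (-2, 8).
v_4 = A·v_3 = (2, -10).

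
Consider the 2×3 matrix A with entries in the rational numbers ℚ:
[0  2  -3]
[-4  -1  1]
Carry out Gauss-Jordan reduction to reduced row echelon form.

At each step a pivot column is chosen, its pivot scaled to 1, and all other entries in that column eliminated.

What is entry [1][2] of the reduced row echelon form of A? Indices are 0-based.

M[1][2] = -3/2

[1] R0 <-> R1
[1] R0 /= -4  ⇒  (1, 1/4, -1/4)
[2] R1 /= 2  ⇒  (0, 1, -3/2)
     R0 -= 1/4·R1  ⇒  (1, 0, 1/8)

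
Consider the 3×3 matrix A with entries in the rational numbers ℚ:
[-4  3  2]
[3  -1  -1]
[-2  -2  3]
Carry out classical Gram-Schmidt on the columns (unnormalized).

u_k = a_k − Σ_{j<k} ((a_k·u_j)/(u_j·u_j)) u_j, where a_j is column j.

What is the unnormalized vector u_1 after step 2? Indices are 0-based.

u_1 = (43/29, 4/29, -80/29)

Step 1: u_0 = a_0 = (-4, 3, -2).
Step 2: u_1 = a_1 − (-11/29)·u_0 = (43/29, 4/29, -80/29).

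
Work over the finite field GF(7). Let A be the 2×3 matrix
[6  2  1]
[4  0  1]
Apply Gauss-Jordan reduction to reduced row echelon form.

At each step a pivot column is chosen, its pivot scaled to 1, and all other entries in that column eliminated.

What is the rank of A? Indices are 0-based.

step 1: normalize row 0 (÷6) = (1, 5, 6)
  row 1: subtract 4×row0 = (0, 1, 5)
step 2: normalize row 1 (÷1) = (0, 1, 5)
  row 0: subtract 5×row1 = (1, 0, 2)

rank = 2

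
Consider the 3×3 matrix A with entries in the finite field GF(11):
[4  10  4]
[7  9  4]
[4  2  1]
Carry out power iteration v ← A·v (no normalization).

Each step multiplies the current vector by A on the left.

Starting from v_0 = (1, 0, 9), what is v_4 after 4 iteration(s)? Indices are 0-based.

v_0 = (1, 0, 9).
v_1 = A·v_0 = (7, 10, 2).
v_2 = A·v_1 = (4, 4, 6).
v_3 = A·v_2 = (3, 0, 8).
v_4 = A·v_3 = (0, 9, 9).

v_4 = (0, 9, 9)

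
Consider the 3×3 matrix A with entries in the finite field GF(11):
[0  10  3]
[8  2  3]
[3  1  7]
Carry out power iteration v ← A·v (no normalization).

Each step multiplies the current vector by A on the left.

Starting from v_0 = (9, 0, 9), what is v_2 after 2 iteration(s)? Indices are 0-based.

v_2 = (6, 2, 7)

v_0 = (9, 0, 9).
v_1 = A·v_0 = (5, 0, 2).
v_2 = A·v_1 = (6, 2, 7).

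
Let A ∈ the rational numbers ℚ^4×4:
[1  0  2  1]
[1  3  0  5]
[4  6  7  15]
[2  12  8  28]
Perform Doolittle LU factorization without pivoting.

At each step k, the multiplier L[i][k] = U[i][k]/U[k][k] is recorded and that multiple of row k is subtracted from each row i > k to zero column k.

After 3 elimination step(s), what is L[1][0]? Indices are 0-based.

[col 0] pivot 1
  R1 -= 1*R0 → (0, 3, -2, 4)  (L[1][0] := 1)
  R2 -= 4*R0 → (0, 6, -1, 11)  (L[2][0] := 4)
  R3 -= 2*R0 → (0, 12, 4, 26)  (L[3][0] := 2)
[col 1] pivot 3
  R2 -= 2*R1 → (0, 0, 3, 3)  (L[2][1] := 2)
  R3 -= 4*R1 → (0, 0, 12, 10)  (L[3][1] := 4)
[col 2] pivot 3
  R3 -= 4*R2 → (0, 0, 0, -2)  (L[3][2] := 4)

L[1][0] = 1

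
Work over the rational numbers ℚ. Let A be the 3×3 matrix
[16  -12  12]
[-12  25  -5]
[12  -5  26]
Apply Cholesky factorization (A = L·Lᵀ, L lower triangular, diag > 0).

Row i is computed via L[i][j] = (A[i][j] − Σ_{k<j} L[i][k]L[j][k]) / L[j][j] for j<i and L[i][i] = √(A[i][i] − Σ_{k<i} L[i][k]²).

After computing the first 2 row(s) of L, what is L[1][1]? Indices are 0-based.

L[1][1] = 4

Step 1: L[0][0] = √(16) = 4.
  L[1][0] = (-12) / L[0][0] = -3.
Step 2: L[1][1] = √(16) = 4.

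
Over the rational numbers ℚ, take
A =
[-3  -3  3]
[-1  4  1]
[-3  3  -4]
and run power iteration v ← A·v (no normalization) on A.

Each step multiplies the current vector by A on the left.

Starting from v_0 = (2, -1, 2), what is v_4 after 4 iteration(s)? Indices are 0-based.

v_4 = (-1488, -741, -718)

v_0 = (2, -1, 2).
v_1 = A·v_0 = (3, -4, -17).
v_2 = A·v_1 = (-48, -36, 47).
v_3 = A·v_2 = (393, -49, -152).
v_4 = A·v_3 = (-1488, -741, -718).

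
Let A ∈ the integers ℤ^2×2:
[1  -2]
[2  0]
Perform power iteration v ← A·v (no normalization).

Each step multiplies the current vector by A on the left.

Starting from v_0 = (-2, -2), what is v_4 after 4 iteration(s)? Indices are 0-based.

v_0 = (-2, -2).
v_1 = A·v_0 = (2, -4).
v_2 = A·v_1 = (10, 4).
v_3 = A·v_2 = (2, 20).
v_4 = A·v_3 = (-38, 4).

v_4 = (-38, 4)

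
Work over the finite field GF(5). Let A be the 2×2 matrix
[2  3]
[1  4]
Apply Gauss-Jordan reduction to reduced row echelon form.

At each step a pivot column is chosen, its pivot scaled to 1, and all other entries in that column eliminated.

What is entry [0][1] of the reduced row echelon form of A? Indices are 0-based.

[1] R0 /= 2  ⇒  (1, 4)
     R1 -= 1·R0  ⇒  (0, 0)
column 1 empty below row 1

M[0][1] = 4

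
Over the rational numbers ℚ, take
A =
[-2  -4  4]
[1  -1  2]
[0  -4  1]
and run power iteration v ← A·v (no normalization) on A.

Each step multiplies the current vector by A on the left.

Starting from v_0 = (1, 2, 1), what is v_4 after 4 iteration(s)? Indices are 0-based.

v_4 = (216, 247, 157)

v_0 = (1, 2, 1).
v_1 = A·v_0 = (-6, 1, -7).
v_2 = A·v_1 = (-20, -21, -11).
v_3 = A·v_2 = (80, -21, 73).
v_4 = A·v_3 = (216, 247, 157).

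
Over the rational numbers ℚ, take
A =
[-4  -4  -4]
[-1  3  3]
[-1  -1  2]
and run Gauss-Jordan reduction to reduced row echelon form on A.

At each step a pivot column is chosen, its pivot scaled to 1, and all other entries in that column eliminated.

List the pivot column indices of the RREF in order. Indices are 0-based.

pivot(0,0)=-4: scale R0 → (1, 1, 1)
  clear (1,0): R1 −= (-1)R0 → (0, 4, 4)
  clear (2,0): R2 −= (-1)R0 → (0, 0, 3)
pivot(1,1)=4: scale R1 → (0, 1, 1)
  clear (0,1): R0 −= (1)R1 → (1, 0, 0)
pivot(2,2)=3: scale R2 → (0, 0, 1)
  clear (1,2): R1 −= (1)R2 → (0, 1, 0)

pivot columns: 0, 1, 2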